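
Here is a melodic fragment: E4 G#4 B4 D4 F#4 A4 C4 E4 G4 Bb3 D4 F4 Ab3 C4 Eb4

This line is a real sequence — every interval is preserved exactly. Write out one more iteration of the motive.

Gb3 Bb3 Db4

Unit = 3 notes; the statements start on E4, D4, C4, Bb3, Ab3, moving down a 2nd each time.
Statement 6 starts on Gb3 and keeps the same exact contour: Gb3 Bb3 Db4.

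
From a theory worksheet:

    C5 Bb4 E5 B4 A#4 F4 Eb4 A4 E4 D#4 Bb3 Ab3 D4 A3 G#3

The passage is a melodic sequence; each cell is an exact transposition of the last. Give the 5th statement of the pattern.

Ab2 Gb2 C3 G2 F#2

Unit = 5 notes; the statements start on C5, F4, Bb3, moving down a 5th each time.
Carrying on: Eb3 → Ab2.
Statement 5 starts on Ab2 and keeps the same exact contour: Ab2 Gb2 C3 G2 F#2.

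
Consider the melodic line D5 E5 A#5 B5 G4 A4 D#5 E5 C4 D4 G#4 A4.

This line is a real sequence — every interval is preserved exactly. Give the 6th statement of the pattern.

Eb2 F2 B2 C3

Unit = 4 notes; the statements start on D5, G4, C4, moving down a 5th each time.
Carrying on: F3 → Bb2 → Eb2.
Statement 6 starts on Eb2 and keeps the same exact contour: Eb2 F2 B2 C3.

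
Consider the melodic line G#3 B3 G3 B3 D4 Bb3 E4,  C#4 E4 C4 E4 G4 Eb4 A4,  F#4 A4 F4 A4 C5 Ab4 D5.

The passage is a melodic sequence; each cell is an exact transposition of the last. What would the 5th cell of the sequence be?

With a 7-note motive the entries are G#3, C#4, F#4, each up a 4th from the previous.
Continuing the starts: B4 → E5.
Statement 5 starts on E5 and keeps the same exact contour: E5 G5 Eb5 G5 Bb5 Gb5 C6.

E5 G5 Eb5 G5 Bb5 Gb5 C6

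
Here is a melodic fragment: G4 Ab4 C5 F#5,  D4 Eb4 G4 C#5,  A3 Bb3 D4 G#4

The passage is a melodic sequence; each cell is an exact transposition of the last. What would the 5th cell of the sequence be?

Unit = 4 notes; the statements start on G4, D4, A3, moving down a 4th each time.
Continuing the starts: E3 → B2.
From B2 the exact shape gives B2 C3 E3 A#3.

B2 C3 E3 A#3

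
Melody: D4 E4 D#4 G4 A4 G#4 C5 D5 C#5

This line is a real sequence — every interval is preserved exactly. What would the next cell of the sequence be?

F5 G5 F#5

Unit = 3 notes; the statements start on D4, G4, C5, moving up a 4th each time.
So cell 4 is F5 G5 F#5.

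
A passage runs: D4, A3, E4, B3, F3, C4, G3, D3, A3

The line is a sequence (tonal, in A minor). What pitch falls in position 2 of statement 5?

With 3-note cells, note 2 of each statement runs A3, F3, D3.
Carrying that down a 3rd forward: B2 → G2.

G2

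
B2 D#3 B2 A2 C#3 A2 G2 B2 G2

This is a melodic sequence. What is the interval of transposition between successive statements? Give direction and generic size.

down a 2nd

Taking 3-note groups, the heads are B2, A2, G2: the pattern moves down a 2nd.
From B2 to A2: down a 2nd.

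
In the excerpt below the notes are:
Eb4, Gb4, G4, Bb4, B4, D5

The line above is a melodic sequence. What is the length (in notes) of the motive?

Try groups of 2 (3 cells in 6 notes):
Eb4 Gb4 | G4 Bb4 | B4 D5
Every group is a transposition up a 3rd of the one before; no shorter unit works.

2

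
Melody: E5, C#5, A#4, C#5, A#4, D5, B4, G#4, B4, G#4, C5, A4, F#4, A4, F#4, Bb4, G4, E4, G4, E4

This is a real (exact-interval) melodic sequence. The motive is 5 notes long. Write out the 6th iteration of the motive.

The 5-note cells begin on E5, D5, C5, Bb4 — each down a 2nd from the last.
Extending down a 2nd: Ab4 → Gb4.
From Gb4 the exact shape gives Gb4 Eb4 C4 Eb4 C4.

Gb4 Eb4 C4 Eb4 C4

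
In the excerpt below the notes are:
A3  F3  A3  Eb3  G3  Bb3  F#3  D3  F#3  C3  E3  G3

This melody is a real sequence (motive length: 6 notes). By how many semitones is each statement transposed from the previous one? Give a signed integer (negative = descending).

With a 6-note motive the entries are A3, F#3, each down a 3rd from the previous.
Counting half-steps from A3 to F#3: -3.

-3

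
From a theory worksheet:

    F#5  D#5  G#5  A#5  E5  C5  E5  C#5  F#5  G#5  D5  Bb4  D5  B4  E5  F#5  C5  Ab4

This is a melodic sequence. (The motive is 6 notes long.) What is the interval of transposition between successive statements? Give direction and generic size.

With a 6-note motive the entries are F#5, E5, D5, each down a 2nd from the previous.
F#5 to E5 is down a 2nd.

down a 2nd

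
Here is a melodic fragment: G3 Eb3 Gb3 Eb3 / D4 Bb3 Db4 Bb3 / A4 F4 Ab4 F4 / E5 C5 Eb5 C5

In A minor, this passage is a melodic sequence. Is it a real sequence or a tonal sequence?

real

Each cell has the same semitone pattern (-4, 3, -3) — intervals are preserved exactly.
And Eb3 lies outside A minor, so the sequence is real rather than tonal.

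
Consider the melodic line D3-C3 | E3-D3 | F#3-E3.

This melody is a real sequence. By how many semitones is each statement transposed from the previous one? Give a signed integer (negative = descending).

The 2-note cells begin on D3, E3, F#3 — each up a 2nd from the last.
Counting half-steps from D3 to E3: 2.

2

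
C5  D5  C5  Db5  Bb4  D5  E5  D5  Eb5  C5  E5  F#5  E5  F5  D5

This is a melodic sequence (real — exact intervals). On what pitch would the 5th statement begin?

G#5

Taking 5-note groups, the heads are C5, D5, E5: the pattern moves up a 2nd.
Extending the heads up a 2nd: F#5 → G#5.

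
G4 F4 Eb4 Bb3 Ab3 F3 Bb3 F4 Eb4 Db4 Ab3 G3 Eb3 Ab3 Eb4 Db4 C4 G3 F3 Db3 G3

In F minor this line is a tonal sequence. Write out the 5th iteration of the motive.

Taking 7-note groups, the heads are G4, F4, Eb4: the pattern moves down a 2nd.
Carrying on: Db4 → C4.
So cell 5 is C4 Bb3 Ab3 Eb3 Db3 Bb2 Eb3.

C4 Bb3 Ab3 Eb3 Db3 Bb2 Eb3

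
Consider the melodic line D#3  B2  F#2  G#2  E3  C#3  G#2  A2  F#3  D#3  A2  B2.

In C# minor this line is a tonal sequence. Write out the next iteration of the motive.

With a 4-note motive the entries are D#3, E3, F#3, each up a 2nd from the previous.
Statement 4 starts on G#3 and keeps the same diatonic contour: G#3 E3 B2 C#3.

G#3 E3 B2 C#3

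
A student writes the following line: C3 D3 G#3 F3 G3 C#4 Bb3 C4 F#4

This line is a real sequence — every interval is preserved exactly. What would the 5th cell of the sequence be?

Taking 3-note groups, the heads are C3, F3, Bb3: the pattern moves up a 4th.
Extending up a 4th: Eb4 → Ab4.
So cell 5 is Ab4 Bb4 E5.

Ab4 Bb4 E5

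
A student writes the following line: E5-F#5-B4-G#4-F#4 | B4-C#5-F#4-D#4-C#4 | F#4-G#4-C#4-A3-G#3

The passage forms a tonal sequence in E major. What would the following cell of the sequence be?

Unit = 5 notes; the statements start on E5, B4, F#4, moving down a 4th each time.
So cell 4 is C#4 D#4 G#3 E3 D#3.

C#4 D#4 G#3 E3 D#3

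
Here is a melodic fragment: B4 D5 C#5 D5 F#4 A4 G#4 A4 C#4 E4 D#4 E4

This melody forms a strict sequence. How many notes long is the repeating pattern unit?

4

There are 12 notes; a 4-note unit gives 3 cells:
B4 D5 C#5 D5 | F#4 A4 G#4 A4 | C#4 E4 D#4 E4
That's a consistent down a 4th shift per cell, and no other grouping gives one.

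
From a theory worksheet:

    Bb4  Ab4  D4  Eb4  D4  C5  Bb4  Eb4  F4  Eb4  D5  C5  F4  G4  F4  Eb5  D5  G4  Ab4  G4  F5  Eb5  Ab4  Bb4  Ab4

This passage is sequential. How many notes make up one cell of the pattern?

Try groups of 5 (5 cells in 25 notes):
Bb4 Ab4 D4 Eb4 D4 | C5 Bb4 Eb4 F4 Eb4 | D5 C5 F4 G4 F4 | Eb5 D5 G4 Ab4 G4 | F5 Eb5 Ab4 Bb4 Ab4
Each cell is the previous one up a 2nd — so the unit is 5 notes.

5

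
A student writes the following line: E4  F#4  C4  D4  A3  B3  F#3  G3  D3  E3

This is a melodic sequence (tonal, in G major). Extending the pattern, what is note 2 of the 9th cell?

With 2-note cells, note 2 of each statement runs F#4, D4, B3, G3, E3.
Each moves down a 3rd. Continuing: C3 → A2 → F#2 → D2.

D2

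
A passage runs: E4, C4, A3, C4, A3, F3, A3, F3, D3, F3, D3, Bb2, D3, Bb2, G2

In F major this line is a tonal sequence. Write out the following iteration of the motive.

Unit = 3 notes; the statements start on E4, C4, A3, F3, D3, moving down a 3rd each time.
So cell 6 is Bb2 G2 E2.

Bb2 G2 E2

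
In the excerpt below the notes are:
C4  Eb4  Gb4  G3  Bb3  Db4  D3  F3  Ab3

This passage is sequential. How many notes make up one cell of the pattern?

There are 9 notes; a 3-note unit gives 3 cells:
C4 Eb4 Gb4 | G3 Bb3 Db4 | D3 F3 Ab3
Each cell is the previous one down a 4th — so the unit is 3 notes.

3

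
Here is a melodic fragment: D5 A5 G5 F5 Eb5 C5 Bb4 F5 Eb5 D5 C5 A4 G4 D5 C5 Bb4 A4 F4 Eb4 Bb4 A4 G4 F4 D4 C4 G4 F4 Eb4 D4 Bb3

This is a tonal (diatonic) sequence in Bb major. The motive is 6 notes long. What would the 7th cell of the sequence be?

F3 C4 Bb3 A3 G3 Eb3

The 6-note cells begin on D5, Bb4, G4, Eb4, C4 — each down a 3rd from the last.
Continuing the starts: A3 → F3.
From F3 the diatonic shape gives F3 C4 Bb3 A3 G3 Eb3.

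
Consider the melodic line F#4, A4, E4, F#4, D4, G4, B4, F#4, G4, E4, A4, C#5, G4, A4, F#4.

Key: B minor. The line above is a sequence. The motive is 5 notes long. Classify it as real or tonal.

tonal

Every note is diatonic to B minor.
Cell 1 has +3 semitones from note 1 to 2, but cell 2 has +4 — the interval quality changes while the contour stays the same, which is the hallmark of a tonal sequence.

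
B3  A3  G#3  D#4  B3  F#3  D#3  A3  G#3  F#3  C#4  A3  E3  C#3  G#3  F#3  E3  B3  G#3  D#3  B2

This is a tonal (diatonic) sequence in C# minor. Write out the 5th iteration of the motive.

E3 D#3 C#3 G#3 E3 B2 G#2

With a 7-note motive the entries are B3, A3, G#3, each down a 2nd from the previous.
Carrying on: F#3 → E3.
So cell 5 is E3 D#3 C#3 G#3 E3 B2 G#2.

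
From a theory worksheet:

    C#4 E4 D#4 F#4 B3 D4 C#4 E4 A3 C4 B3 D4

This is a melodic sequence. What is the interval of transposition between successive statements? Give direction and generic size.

down a 2nd

Unit = 4 notes; the statements start on C#4, B3, A3, moving down a 2nd each time.
From C#4 to B3: down a 2nd.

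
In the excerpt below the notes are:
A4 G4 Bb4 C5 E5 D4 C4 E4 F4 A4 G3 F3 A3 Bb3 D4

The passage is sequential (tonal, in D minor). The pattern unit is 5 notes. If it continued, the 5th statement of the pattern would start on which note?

F2

The 5-note cells begin on A4, D4, G3 — each down a 5th from the last.
Extending the heads down a 5th: C3 → F2.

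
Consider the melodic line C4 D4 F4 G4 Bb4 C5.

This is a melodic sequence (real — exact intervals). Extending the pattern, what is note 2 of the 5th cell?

Bb5

With 2-note cells, note 2 of each statement runs D4, G4, C5.
Carrying that up a 4th forward: F5 → Bb5.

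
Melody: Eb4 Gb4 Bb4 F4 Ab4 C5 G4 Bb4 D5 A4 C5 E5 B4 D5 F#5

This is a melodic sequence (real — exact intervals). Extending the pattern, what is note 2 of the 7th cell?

F#5

The unit is 3 notes. Position-2 pitches of the 5 shown cells: Gb4, Ab4, Bb4, C5, D5.
Carrying that up a 2nd forward: E5 → F#5.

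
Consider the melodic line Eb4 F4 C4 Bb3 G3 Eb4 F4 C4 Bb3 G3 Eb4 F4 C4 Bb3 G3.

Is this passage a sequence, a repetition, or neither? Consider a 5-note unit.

Each 5-note cell is identical (Eb4 F4 C4 Bb3 G3), restated at the same pitch.

repetition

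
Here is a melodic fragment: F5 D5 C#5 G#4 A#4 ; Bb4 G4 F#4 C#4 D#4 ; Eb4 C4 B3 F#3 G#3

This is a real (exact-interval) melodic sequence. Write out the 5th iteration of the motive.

Db3 Bb2 A2 E2 F#2

The 5-note cells begin on F5, Bb4, Eb4 — each down a 5th from the last.
Carrying on: Ab3 → Db3.
So cell 5 is Db3 Bb2 A2 E2 F#2.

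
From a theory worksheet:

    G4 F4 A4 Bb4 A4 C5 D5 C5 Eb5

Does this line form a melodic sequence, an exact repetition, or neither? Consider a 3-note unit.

sequence

Each 3-note cell is the previous one transposed up a 3rd.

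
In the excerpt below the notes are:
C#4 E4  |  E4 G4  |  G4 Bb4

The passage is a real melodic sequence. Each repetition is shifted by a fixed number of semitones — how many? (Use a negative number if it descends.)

With a 2-note motive the entries are C#4, E4, G4, each up a 3rd from the previous.
C#4 to E4 spans +3 semitones.

3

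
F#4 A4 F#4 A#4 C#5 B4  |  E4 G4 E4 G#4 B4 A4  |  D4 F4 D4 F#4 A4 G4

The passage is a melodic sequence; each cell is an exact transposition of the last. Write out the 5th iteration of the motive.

With a 6-note motive the entries are F#4, E4, D4, each down a 2nd from the previous.
Extending down a 2nd: C4 → Bb3.
Statement 5 starts on Bb3 and keeps the same exact contour: Bb3 Db4 Bb3 D4 F4 Eb4.

Bb3 Db4 Bb3 D4 F4 Eb4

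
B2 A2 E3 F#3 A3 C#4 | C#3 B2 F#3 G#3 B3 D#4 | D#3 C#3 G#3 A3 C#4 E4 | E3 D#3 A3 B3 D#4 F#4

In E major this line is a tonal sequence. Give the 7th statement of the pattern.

A3 G#3 D#4 E4 G#4 B4

The 6-note cells begin on B2, C#3, D#3, E3 — each up a 2nd from the last.
Extending up a 2nd: F#3 → G#3 → A3.
From A3 the diatonic shape gives A3 G#3 D#4 E4 G#4 B4.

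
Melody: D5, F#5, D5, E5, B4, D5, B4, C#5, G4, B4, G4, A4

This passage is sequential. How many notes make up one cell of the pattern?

12 notes total. Splitting into 3 groups of 4:
D5 F#5 D5 E5 | B4 D5 B4 C#5 | G4 B4 G4 A4
Each cell is the previous one down a 3rd — so the unit is 4 notes.

4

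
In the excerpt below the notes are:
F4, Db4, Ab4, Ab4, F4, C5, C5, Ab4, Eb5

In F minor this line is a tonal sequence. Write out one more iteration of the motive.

Unit = 3 notes; the statements start on F4, Ab4, C5, moving up a 3rd each time.
Statement 4 starts on Eb5 and keeps the same diatonic contour: Eb5 C5 G5.

Eb5 C5 G5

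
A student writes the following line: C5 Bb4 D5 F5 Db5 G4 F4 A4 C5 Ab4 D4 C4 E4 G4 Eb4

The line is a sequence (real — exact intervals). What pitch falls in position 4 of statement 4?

The unit is 5 notes. Position-4 pitches of the 3 shown cells: F5, C5, G4.
One more down a 4th gives D4.

D4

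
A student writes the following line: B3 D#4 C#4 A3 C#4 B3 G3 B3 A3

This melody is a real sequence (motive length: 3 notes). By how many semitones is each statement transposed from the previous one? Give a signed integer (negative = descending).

-2

Taking 3-note groups, the heads are B3, A3, G3: the pattern moves down a 2nd.
Counting half-steps from B3 to A3: -2.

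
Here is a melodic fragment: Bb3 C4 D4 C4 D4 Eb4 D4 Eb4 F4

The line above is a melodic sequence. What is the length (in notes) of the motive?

There are 9 notes; a 3-note unit gives 3 cells:
Bb3 C4 D4 | C4 D4 Eb4 | D4 Eb4 F4
Each cell is the previous one up a 2nd — so the unit is 3 notes.

3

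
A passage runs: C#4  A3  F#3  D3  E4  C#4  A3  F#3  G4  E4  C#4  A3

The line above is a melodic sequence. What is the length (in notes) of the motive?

Try groups of 4 (3 cells in 12 notes):
C#4 A3 F#3 D3 | E4 C#4 A3 F#3 | G4 E4 C#4 A3
Every group is a transposition up a 3rd of the one before; no shorter unit works.

4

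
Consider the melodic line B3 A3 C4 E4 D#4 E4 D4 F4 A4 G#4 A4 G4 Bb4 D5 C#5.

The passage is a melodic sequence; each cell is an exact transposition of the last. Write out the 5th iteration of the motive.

With a 5-note motive the entries are B3, E4, A4, each up a 4th from the previous.
Continuing the starts: D5 → G5.
Statement 5 starts on G5 and keeps the same exact contour: G5 F5 Ab5 C6 B5.

G5 F5 Ab5 C6 B5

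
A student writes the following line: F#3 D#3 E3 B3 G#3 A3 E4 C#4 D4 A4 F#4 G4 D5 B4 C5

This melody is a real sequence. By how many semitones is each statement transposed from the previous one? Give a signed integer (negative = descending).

The 3-note cells begin on F#3, B3, E4, A4, D5 — each up a 4th from the last.
Counting half-steps from F#3 to B3: 5.

5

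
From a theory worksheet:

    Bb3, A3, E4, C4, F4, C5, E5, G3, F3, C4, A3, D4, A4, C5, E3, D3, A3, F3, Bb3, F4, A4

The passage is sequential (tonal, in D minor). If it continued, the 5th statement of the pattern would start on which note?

A2

Taking 7-note groups, the heads are Bb3, G3, E3: the pattern moves down a 3rd.
Extending the heads down a 3rd: C3 → A2.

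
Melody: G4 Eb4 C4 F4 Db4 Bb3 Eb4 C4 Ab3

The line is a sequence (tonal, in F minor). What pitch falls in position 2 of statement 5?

Ab3

Grouping in 3s, the 2nd note of each cell is Eb4, Db4, C4.
Extending down a 2nd: Bb3 → Ab3.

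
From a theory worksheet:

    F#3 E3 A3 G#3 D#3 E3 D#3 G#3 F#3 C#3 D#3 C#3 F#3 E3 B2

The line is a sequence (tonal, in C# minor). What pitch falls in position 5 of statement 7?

E2

Grouping in 5s, the 5th note of each cell is D#3, C#3, B2.
Each moves down a 2nd. Continuing: A2 → G#2 → F#2 → E2.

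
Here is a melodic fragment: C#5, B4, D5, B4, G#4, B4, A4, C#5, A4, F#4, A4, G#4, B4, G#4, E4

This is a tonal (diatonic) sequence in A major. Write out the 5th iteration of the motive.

F#4 E4 G#4 E4 C#4

With a 5-note motive the entries are C#5, B4, A4, each down a 2nd from the previous.
Continuing the starts: G#4 → F#4.
From F#4 the diatonic shape gives F#4 E4 G#4 E4 C#4.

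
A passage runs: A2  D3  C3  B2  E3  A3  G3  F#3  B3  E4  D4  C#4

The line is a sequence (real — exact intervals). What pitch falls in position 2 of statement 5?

F#5

Grouping in 4s, the 2nd note of each cell is D3, A3, E4.
Extending up a 5th: B4 → F#5.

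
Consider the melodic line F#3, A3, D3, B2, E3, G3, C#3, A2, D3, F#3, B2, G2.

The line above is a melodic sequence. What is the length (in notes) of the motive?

4

Try groups of 4 (3 cells in 12 notes):
F#3 A3 D3 B2 | E3 G3 C#3 A2 | D3 F#3 B2 G2
That's a consistent down a 2nd shift per cell, and no other grouping gives one.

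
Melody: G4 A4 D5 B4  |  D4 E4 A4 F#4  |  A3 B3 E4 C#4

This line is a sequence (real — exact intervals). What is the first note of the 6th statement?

Unit = 4 notes; the statements start on G4, D4, A3, moving down a 4th each time.
Continuing: E3 → B2 → F#2. Statement 6 starts on F#2.

F#2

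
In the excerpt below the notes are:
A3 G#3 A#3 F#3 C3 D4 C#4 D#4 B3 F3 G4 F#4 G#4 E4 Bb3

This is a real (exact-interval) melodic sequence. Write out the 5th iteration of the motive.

F5 E5 F#5 D5 Ab4

Taking 5-note groups, the heads are A3, D4, G4: the pattern moves up a 4th.
Continuing the starts: C5 → F5.
So cell 5 is F5 E5 F#5 D5 Ab4.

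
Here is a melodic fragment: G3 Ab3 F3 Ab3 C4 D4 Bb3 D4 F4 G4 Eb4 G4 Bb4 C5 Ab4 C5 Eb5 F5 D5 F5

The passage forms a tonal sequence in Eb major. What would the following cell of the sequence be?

Unit = 4 notes; the statements start on G3, C4, F4, Bb4, Eb5, moving up a 4th each time.
From Ab5 the diatonic shape gives Ab5 Bb5 G5 Bb5.

Ab5 Bb5 G5 Bb5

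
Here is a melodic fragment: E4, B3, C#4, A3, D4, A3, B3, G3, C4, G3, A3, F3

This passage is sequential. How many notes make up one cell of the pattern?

12 notes total. Splitting into 3 groups of 4:
E4 B3 C#4 A3 | D4 A3 B3 G3 | C4 G3 A3 F3
Each cell is the previous one down a 2nd — so the unit is 4 notes.

4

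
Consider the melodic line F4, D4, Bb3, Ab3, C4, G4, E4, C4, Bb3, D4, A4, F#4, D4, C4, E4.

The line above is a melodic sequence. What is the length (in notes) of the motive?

There are 15 notes; a 5-note unit gives 3 cells:
F4 D4 Bb3 Ab3 C4 | G4 E4 C4 Bb3 D4 | A4 F#4 D4 C4 E4
That's a consistent up a 2nd shift per cell, and no other grouping gives one.

5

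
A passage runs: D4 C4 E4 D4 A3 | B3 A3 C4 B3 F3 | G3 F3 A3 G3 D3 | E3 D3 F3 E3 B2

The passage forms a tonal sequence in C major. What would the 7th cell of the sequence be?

The 5-note cells begin on D4, B3, G3, E3 — each down a 3rd from the last.
Carrying on: C3 → A2 → F2.
From F2 the diatonic shape gives F2 E2 G2 F2 C2.

F2 E2 G2 F2 C2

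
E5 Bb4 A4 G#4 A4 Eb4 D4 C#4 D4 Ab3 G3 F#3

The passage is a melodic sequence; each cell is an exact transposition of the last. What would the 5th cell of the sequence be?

C3 Gb2 F2 E2

With a 4-note motive the entries are E5, A4, D4, each down a 5th from the previous.
Carrying on: G3 → C3.
Statement 5 starts on C3 and keeps the same exact contour: C3 Gb2 F2 E2.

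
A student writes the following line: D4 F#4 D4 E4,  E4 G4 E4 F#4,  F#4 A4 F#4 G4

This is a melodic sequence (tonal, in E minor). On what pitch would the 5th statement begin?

Unit = 4 notes; the statements start on D4, E4, F#4, moving up a 2nd each time.
Extending the heads up a 2nd: G4 → A4.

A4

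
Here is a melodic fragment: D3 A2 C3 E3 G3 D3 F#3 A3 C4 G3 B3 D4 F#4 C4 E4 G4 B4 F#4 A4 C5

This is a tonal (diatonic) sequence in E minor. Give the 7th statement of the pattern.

With a 4-note motive the entries are D3, G3, C4, F#4, B4, each up a 4th from the previous.
Extending up a 4th: E5 → A5.
Statement 7 starts on A5 and keeps the same diatonic contour: A5 E5 G5 B5.

A5 E5 G5 B5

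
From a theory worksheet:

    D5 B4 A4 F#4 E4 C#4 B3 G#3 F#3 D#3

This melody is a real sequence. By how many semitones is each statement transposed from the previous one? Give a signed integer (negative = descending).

The 2-note cells begin on D5, A4, E4, B3, F#3 — each down a 4th from the last.
Counting half-steps from D5 to A4: -5.

-5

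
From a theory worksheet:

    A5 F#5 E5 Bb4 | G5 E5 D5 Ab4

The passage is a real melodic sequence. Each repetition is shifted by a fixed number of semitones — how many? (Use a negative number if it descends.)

With a 4-note motive the entries are A5, G5, each down a 2nd from the previous.
A5→G5 is 79 − 81 = -2 semitones.

-2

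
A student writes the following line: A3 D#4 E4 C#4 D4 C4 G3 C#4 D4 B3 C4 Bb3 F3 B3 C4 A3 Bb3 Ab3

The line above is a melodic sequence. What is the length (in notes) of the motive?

There are 18 notes; a 6-note unit gives 3 cells:
A3 D#4 E4 C#4 D4 C4 | G3 C#4 D4 B3 C4 Bb3 | F3 B3 C4 A3 Bb3 Ab3
That's a consistent down a 2nd shift per cell, and no other grouping gives one.

6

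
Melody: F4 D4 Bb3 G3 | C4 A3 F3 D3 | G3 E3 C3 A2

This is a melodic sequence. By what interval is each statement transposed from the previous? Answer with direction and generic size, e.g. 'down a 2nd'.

Unit = 4 notes; the statements start on F4, C4, G3, moving down a 4th each time.
From F4 to C4: down a 4th.

down a 4th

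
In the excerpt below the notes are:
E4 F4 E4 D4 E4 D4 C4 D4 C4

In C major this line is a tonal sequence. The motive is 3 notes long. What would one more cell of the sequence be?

Taking 3-note groups, the heads are E4, D4, C4: the pattern moves down a 2nd.
From B3 the diatonic shape gives B3 C4 B3.

B3 C4 B3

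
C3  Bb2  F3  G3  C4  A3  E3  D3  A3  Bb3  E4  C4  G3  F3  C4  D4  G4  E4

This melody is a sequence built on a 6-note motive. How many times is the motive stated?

3

18 notes in groups of 6 gives 18/6 = 3 statements.
Starts: C3, E3, G3 — each up a 3rd.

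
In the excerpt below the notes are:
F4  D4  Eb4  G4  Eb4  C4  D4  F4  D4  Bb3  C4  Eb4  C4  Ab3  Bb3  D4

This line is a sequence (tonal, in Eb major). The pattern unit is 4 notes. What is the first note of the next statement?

The 4-note cells begin on F4, Eb4, D4, C4 — each down a 2nd from the last.
The next head, down a 2nd from C4, is Bb3.

Bb3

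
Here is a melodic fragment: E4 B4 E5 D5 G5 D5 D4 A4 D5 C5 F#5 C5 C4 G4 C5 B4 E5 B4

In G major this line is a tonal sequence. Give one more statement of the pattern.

With a 6-note motive the entries are E4, D4, C4, each down a 2nd from the previous.
Statement 4 starts on B3 and keeps the same diatonic contour: B3 F#4 B4 A4 D5 A4.

B3 F#4 B4 A4 D5 A4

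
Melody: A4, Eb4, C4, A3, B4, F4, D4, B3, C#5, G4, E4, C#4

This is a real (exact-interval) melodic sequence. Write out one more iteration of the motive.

D#5 A4 F#4 D#4

Unit = 4 notes; the statements start on A4, B4, C#5, moving up a 2nd each time.
Statement 4 starts on D#5 and keeps the same exact contour: D#5 A4 F#4 D#4.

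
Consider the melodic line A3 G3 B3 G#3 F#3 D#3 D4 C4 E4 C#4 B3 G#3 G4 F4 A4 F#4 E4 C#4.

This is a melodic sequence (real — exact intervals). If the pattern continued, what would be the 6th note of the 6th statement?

Grouping in 6s, the 6th note of each cell is D#3, G#3, C#4.
Carrying that up a 4th forward: F#4 → B4 → E5.

E5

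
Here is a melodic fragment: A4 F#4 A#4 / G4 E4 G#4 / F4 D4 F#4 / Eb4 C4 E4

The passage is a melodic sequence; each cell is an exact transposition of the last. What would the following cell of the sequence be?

Db4 Bb3 D4

The 3-note cells begin on A4, G4, F4, Eb4 — each down a 2nd from the last.
From Db4 the exact shape gives Db4 Bb3 D4.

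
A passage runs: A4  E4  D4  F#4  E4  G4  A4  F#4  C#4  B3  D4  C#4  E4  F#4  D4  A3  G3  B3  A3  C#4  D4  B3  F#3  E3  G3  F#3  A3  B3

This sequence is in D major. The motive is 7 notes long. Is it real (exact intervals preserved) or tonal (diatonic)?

tonal

Every note is diatonic to D major.
Cell 1 has +4 semitones from note 3 to 4, but cell 2 has +3 — the interval quality changes while the contour stays the same, which is the hallmark of a tonal sequence.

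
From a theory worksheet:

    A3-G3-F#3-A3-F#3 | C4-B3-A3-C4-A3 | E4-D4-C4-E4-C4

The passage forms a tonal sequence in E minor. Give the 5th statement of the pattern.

B4 A4 G4 B4 G4

Unit = 5 notes; the statements start on A3, C4, E4, moving up a 3rd each time.
Extending up a 3rd: G4 → B4.
So cell 5 is B4 A4 G4 B4 G4.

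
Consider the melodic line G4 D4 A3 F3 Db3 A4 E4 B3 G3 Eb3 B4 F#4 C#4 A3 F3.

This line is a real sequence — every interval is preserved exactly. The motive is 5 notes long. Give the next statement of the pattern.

C#5 G#4 D#4 B3 G3

Unit = 5 notes; the statements start on G4, A4, B4, moving up a 2nd each time.
Statement 4 starts on C#5 and keeps the same exact contour: C#5 G#4 D#4 B3 G3.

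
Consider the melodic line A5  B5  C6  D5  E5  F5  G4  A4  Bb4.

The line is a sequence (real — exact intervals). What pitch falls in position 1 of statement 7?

The unit is 3 notes. Position-1 pitches of the 3 shown cells: A5, D5, G4.
Carrying that down a 5th forward: C4 → F3 → Bb2 → Eb2.

Eb2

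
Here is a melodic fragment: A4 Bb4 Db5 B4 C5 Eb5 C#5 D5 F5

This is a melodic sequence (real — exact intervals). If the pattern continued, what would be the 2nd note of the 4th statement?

With 3-note cells, note 2 of each statement runs Bb4, C5, D5.
Each moves up a 2nd; the next is E5.

E5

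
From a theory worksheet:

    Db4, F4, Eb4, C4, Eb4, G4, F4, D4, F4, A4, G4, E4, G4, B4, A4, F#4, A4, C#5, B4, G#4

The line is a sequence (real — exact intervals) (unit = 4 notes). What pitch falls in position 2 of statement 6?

The unit is 4 notes. Position-2 pitches of the 5 shown cells: F4, G4, A4, B4, C#5.
Each moves up a 2nd; the next is D#5.

D#5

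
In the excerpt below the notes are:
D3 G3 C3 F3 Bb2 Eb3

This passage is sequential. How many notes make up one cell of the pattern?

6 notes total. Splitting into 3 groups of 2:
D3 G3 | C3 F3 | Bb2 Eb3
Every group is a transposition down a 2nd of the one before; no shorter unit works.

2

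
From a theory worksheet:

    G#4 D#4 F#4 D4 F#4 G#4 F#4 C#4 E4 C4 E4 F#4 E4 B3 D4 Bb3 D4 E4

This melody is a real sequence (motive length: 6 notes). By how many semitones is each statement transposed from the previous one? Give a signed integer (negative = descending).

Unit = 6 notes; the statements start on G#4, F#4, E4, moving down a 2nd each time.
Counting half-steps from G#4 to F#4: -2.

-2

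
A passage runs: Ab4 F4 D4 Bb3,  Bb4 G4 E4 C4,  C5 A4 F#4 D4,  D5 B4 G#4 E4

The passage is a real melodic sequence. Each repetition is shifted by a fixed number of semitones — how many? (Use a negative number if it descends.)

Taking 4-note groups, the heads are Ab4, Bb4, C5, D5: the pattern moves up a 2nd.
Counting half-steps from Ab4 to Bb4: 2.

2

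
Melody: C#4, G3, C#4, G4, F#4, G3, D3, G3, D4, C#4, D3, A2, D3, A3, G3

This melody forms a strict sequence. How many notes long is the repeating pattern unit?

5

15 notes total. Splitting into 3 groups of 5:
C#4 G3 C#4 G4 F#4 | G3 D3 G3 D4 C#4 | D3 A2 D3 A3 G3
That's a consistent down a 4th shift per cell, and no other grouping gives one.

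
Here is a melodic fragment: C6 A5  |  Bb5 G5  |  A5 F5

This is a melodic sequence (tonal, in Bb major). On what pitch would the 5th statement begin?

F5

Unit = 2 notes; the statements start on C6, Bb5, A5, moving down a 2nd each time.
Extending the heads down a 2nd: G5 → F5.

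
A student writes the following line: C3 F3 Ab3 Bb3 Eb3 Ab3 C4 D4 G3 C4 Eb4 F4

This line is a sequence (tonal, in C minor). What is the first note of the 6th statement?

Unit = 4 notes; the statements start on C3, Eb3, G3, moving up a 3rd each time.
Extending the heads up a 3rd: Bb3 → D4 → F4.

F4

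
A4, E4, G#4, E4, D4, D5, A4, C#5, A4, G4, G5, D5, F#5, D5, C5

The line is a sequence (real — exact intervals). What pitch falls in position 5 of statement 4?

F5

Grouping in 5s, the 5th note of each cell is D4, G4, C5.
Each moves up a 4th; the next is F5.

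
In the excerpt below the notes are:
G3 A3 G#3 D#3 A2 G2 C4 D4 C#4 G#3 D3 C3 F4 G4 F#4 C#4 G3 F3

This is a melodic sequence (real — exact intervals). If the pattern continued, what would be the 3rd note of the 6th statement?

A5

The unit is 6 notes. Position-3 pitches of the 3 shown cells: G#3, C#4, F#4.
Carrying that up a 4th forward: B4 → E5 → A5.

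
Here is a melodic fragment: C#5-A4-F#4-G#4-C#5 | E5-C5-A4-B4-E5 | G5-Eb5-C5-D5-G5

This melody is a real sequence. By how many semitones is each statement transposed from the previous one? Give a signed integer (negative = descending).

3

The 5-note cells begin on C#5, E5, G5 — each up a 3rd from the last.
C#5 to E5 spans +3 semitones.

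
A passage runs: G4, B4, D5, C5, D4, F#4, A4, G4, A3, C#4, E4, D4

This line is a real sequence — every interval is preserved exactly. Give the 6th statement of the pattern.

F#2 A#2 C#3 B2

Taking 4-note groups, the heads are G4, D4, A3: the pattern moves down a 4th.
Carrying on: E3 → B2 → F#2.
So cell 6 is F#2 A#2 C#3 B2.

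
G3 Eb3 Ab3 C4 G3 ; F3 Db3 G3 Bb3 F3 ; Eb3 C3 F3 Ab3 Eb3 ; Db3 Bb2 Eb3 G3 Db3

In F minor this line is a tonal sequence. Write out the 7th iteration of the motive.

The 5-note cells begin on G3, F3, Eb3, Db3 — each down a 2nd from the last.
Continuing the starts: C3 → Bb2 → Ab2.
From Ab2 the diatonic shape gives Ab2 F2 Bb2 Db3 Ab2.

Ab2 F2 Bb2 Db3 Ab2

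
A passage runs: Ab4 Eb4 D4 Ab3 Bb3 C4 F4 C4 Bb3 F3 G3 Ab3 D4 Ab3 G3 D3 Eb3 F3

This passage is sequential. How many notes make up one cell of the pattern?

Try groups of 6 (3 cells in 18 notes):
Ab4 Eb4 D4 Ab3 Bb3 C4 | F4 C4 Bb3 F3 G3 Ab3 | D4 Ab3 G3 D3 Eb3 F3
Each cell is the previous one down a 3rd — so the unit is 6 notes.

6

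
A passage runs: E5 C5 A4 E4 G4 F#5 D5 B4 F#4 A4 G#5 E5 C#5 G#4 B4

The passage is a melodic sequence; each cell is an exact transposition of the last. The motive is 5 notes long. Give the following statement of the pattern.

A#5 F#5 D#5 A#4 C#5

Unit = 5 notes; the statements start on E5, F#5, G#5, moving up a 2nd each time.
From A#5 the exact shape gives A#5 F#5 D#5 A#4 C#5.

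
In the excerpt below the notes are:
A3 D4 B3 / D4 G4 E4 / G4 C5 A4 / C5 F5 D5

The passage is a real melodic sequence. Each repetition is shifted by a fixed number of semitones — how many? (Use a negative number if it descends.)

5

Taking 3-note groups, the heads are A3, D4, G4, C5: the pattern moves up a 4th.
A3→D4 is 62 − 57 = 5 semitones.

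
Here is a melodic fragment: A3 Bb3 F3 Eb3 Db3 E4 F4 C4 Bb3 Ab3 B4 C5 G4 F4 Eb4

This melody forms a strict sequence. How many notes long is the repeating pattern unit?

Try groups of 5 (3 cells in 15 notes):
A3 Bb3 F3 Eb3 Db3 | E4 F4 C4 Bb3 Ab3 | B4 C5 G4 F4 Eb4
That's a consistent up a 5th shift per cell, and no other grouping gives one.

5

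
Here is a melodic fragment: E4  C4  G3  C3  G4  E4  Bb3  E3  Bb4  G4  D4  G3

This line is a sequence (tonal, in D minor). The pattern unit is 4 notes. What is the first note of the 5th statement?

Taking 4-note groups, the heads are E4, G4, Bb4: the pattern moves up a 3rd.
Extending the heads up a 3rd: D5 → F5.

F5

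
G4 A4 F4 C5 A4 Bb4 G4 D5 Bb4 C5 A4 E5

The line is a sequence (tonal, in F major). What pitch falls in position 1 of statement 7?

Grouping in 4s, the 1st note of each cell is G4, A4, Bb4.
Carrying that up a 2nd forward: C5 → D5 → E5 → F5.

F5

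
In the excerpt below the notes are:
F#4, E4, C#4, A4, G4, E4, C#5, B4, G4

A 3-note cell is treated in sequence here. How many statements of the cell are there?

3

9 notes in groups of 3 gives 9/3 = 3 statements.
Starts: F#4, A4, C#5 — each up a 3rd.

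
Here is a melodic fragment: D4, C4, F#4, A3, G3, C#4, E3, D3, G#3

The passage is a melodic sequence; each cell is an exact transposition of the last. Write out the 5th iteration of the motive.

With a 3-note motive the entries are D4, A3, E3, each down a 4th from the previous.
Carrying on: B2 → F#2.
Statement 5 starts on F#2 and keeps the same exact contour: F#2 E2 A#2.

F#2 E2 A#2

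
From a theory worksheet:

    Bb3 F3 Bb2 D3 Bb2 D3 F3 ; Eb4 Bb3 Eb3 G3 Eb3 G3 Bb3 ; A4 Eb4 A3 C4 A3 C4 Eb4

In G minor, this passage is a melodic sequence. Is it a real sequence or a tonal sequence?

tonal

Every note is diatonic to G minor.
Cell 1 has -5 semitones from note 1 to 2, but cell 3 has -6 — the interval quality changes while the contour stays the same, which is the hallmark of a tonal sequence.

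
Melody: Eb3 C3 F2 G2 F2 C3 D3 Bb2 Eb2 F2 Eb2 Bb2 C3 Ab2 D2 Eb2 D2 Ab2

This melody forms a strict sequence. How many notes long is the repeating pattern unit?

18 notes total. Splitting into 3 groups of 6:
Eb3 C3 F2 G2 F2 C3 | D3 Bb2 Eb2 F2 Eb2 Bb2 | C3 Ab2 D2 Eb2 D2 Ab2
Every group is a transposition down a 2nd of the one before; no shorter unit works.

6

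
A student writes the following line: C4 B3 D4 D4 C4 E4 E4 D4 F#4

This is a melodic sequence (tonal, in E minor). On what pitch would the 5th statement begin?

G4

Unit = 3 notes; the statements start on C4, D4, E4, moving up a 2nd each time.
Continuing: F#4 → G4. Statement 5 starts on G4.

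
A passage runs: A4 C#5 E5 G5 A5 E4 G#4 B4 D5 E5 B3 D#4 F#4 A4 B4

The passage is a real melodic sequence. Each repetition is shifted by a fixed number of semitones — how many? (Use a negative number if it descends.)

With a 5-note motive the entries are A4, E4, B3, each down a 4th from the previous.
A4→E4 is 64 − 69 = -5 semitones.

-5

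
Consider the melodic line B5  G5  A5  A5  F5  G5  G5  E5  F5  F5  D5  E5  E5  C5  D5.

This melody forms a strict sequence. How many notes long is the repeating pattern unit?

3

Try groups of 3 (5 cells in 15 notes):
B5 G5 A5 | A5 F5 G5 | G5 E5 F5 | F5 D5 E5 | E5 C5 D5
That's a consistent down a 2nd shift per cell, and no other grouping gives one.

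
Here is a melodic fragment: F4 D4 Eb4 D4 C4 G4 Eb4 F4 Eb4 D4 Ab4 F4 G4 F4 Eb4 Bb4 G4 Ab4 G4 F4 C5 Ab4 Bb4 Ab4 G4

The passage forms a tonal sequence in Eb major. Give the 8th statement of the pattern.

Taking 5-note groups, the heads are F4, G4, Ab4, Bb4, C5: the pattern moves up a 2nd.
Extending up a 2nd: D5 → Eb5 → F5.
From F5 the diatonic shape gives F5 D5 Eb5 D5 C5.

F5 D5 Eb5 D5 C5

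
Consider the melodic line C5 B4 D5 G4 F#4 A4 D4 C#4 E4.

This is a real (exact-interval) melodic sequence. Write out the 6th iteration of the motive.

B2 A#2 C#3

With a 3-note motive the entries are C5, G4, D4, each down a 4th from the previous.
Carrying on: A3 → E3 → B2.
From B2 the exact shape gives B2 A#2 C#3.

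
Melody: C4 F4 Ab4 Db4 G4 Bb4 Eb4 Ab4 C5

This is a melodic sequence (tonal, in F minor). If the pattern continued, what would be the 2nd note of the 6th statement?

Db5

With 3-note cells, note 2 of each statement runs F4, G4, Ab4.
Extending up a 2nd: Bb4 → C5 → Db5.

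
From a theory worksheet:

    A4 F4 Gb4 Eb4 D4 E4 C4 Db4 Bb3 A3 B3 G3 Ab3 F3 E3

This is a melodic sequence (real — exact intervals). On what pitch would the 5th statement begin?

C#3

The 5-note cells begin on A4, E4, B3 — each down a 4th from the last.
Extending the heads down a 4th: F#3 → C#3.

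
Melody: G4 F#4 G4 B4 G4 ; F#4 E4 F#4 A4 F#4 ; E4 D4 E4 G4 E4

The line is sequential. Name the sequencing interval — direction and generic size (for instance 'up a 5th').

down a 2nd

Unit = 5 notes; the statements start on G4, F#4, E4, moving down a 2nd each time.
From G4 to F#4: down a 2nd.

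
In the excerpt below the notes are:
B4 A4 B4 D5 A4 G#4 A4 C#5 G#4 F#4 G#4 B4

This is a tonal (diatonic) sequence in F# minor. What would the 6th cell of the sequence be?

The 4-note cells begin on B4, A4, G#4 — each down a 2nd from the last.
Extending down a 2nd: F#4 → E4 → D4.
From D4 the diatonic shape gives D4 C#4 D4 F#4.

D4 C#4 D4 F#4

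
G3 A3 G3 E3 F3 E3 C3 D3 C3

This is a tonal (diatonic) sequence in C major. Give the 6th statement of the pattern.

D2 E2 D2

With a 3-note motive the entries are G3, E3, C3, each down a 3rd from the previous.
Carrying on: A2 → F2 → D2.
Statement 6 starts on D2 and keeps the same diatonic contour: D2 E2 D2.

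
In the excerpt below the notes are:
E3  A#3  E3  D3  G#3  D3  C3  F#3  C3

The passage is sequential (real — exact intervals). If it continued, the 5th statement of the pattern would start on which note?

Ab2

The 3-note cells begin on E3, D3, C3 — each down a 2nd from the last.
Continuing: Bb2 → Ab2. Statement 5 starts on Ab2.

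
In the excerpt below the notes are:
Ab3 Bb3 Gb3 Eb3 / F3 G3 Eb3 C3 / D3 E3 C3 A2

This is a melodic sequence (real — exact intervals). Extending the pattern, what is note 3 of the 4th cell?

Grouping in 4s, the 3rd note of each cell is Gb3, Eb3, C3.
From C3, down a 3rd gives A2.

A2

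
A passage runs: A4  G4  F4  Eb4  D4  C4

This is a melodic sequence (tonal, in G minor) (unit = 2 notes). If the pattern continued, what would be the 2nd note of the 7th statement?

Bb2

Grouping in 2s, the 2nd note of each cell is G4, Eb4, C4.
Extending down a 3rd: A3 → F3 → D3 → Bb2.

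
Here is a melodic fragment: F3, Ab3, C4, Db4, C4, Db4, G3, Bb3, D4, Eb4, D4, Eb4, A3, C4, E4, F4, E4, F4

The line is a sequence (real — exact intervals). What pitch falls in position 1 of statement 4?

B3

With 6-note cells, note 1 of each statement runs F3, G3, A3.
Each moves up a 2nd; the next is B3.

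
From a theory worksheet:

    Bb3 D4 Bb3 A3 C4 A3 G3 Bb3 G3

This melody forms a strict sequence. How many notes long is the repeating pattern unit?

3

9 notes total. Splitting into 3 groups of 3:
Bb3 D4 Bb3 | A3 C4 A3 | G3 Bb3 G3
That's a consistent down a 2nd shift per cell, and no other grouping gives one.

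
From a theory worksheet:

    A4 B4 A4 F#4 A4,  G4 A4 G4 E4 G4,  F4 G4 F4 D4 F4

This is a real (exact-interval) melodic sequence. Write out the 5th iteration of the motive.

Db4 Eb4 Db4 Bb3 Db4

Taking 5-note groups, the heads are A4, G4, F4: the pattern moves down a 2nd.
Continuing the starts: Eb4 → Db4.
From Db4 the exact shape gives Db4 Eb4 Db4 Bb3 Db4.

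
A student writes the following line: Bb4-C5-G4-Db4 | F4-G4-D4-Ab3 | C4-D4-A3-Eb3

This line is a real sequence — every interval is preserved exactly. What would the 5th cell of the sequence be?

Taking 4-note groups, the heads are Bb4, F4, C4: the pattern moves down a 4th.
Extending down a 4th: G3 → D3.
Statement 5 starts on D3 and keeps the same exact contour: D3 E3 B2 F2.

D3 E3 B2 F2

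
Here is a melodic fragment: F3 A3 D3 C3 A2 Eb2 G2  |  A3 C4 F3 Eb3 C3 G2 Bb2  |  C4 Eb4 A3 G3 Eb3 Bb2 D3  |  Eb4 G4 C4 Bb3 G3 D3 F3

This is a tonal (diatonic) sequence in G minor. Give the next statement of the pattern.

G4 Bb4 Eb4 D4 Bb3 F3 A3

The 7-note cells begin on F3, A3, C4, Eb4 — each up a 3rd from the last.
From G4 the diatonic shape gives G4 Bb4 Eb4 D4 Bb3 F3 A3.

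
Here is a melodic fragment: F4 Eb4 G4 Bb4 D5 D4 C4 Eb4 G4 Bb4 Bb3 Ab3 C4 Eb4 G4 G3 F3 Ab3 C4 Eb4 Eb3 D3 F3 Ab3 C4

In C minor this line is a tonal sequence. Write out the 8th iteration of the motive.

The 5-note cells begin on F4, D4, Bb3, G3, Eb3 — each down a 3rd from the last.
Extending down a 3rd: C3 → Ab2 → F2.
So cell 8 is F2 Eb2 G2 Bb2 D3.

F2 Eb2 G2 Bb2 D3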